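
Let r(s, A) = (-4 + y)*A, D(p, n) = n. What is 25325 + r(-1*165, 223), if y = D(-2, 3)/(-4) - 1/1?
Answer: 96171/4 ≈ 24043.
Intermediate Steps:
y = -7/4 (y = 3/(-4) - 1/1 = 3*(-1/4) - 1*1 = -3/4 - 1 = -7/4 ≈ -1.7500)
r(s, A) = -23*A/4 (r(s, A) = (-4 - 7/4)*A = -23*A/4)
25325 + r(-1*165, 223) = 25325 - 23/4*223 = 25325 - 5129/4 = 96171/4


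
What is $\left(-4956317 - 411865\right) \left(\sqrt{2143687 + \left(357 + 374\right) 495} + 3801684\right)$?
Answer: $-20408131618488 - 10736364 \sqrt{626383} \approx -2.0417 \cdot 10^{13}$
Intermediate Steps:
$\left(-4956317 - 411865\right) \left(\sqrt{2143687 + \left(357 + 374\right) 495} + 3801684\right) = - 5368182 \left(\sqrt{2143687 + 731 \cdot 495} + 3801684\right) = - 5368182 \left(\sqrt{2143687 + 361845} + 3801684\right) = - 5368182 \left(\sqrt{2505532} + 3801684\right) = - 5368182 \left(2 \sqrt{626383} + 3801684\right) = - 5368182 \left(3801684 + 2 \sqrt{626383}\right) = -20408131618488 - 10736364 \sqrt{626383}$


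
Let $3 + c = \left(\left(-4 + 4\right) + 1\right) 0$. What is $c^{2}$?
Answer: $9$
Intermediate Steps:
$c = -3$ ($c = -3 + \left(\left(-4 + 4\right) + 1\right) 0 = -3 + \left(0 + 1\right) 0 = -3 + 1 \cdot 0 = -3 + 0 = -3$)
$c^{2} = \left(-3\right)^{2} = 9$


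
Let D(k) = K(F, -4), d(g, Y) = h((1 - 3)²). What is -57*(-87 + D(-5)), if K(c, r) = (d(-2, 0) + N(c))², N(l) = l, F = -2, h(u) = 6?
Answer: 4047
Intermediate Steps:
d(g, Y) = 6
K(c, r) = (6 + c)²
D(k) = 16 (D(k) = (6 - 2)² = 4² = 16)
-57*(-87 + D(-5)) = -57*(-87 + 16) = -57*(-71) = 4047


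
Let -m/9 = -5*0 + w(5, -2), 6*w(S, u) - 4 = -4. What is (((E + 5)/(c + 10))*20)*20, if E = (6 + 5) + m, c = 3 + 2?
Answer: 1280/3 ≈ 426.67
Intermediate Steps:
c = 5
w(S, u) = 0 (w(S, u) = ⅔ + (⅙)*(-4) = ⅔ - ⅔ = 0)
m = 0 (m = -9*(-5*0 + 0) = -9*(0 + 0) = -9*0 = 0)
E = 11 (E = (6 + 5) + 0 = 11 + 0 = 11)
(((E + 5)/(c + 10))*20)*20 = (((11 + 5)/(5 + 10))*20)*20 = ((16/15)*20)*20 = (64/3)*20 = 1280/3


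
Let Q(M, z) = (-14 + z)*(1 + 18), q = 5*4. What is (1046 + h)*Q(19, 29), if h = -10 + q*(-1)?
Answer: 289560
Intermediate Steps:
q = 20
Q(M, z) = -266 + 19*z (Q(M, z) = (-14 + z)*19 = -266 + 19*z)
h = -30 (h = -10 + 20*(-1) = -10 - 20 = -30)
(1046 + h)*Q(19, 29) = (1046 - 30)*(-266 + 19*29) = 1016*(-266 + 551) = 1016*285 = 289560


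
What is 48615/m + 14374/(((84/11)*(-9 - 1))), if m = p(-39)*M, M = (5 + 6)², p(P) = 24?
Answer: -17430269/101640 ≈ -171.49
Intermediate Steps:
M = 121 (M = 11² = 121)
m = 2904 (m = 24*121 = 2904)
48615/m + 14374/(((84/11)*(-9 - 1))) = 48615/2904 + 14374/(((84/11)*(-9 - 1))) = 48615*(1/2904) + 14374/(((84*(1/11))*(-10))) = 16205/968 + 14374/(((84/11)*(-10))) = 16205/968 + 14374/(-840/11) = 16205/968 + 14374*(-11/840) = 16205/968 - 79057/420 = -17430269/101640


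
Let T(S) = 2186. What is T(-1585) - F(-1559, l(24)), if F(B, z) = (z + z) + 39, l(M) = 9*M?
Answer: 1715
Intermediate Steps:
F(B, z) = 39 + 2*z (F(B, z) = 2*z + 39 = 39 + 2*z)
T(-1585) - F(-1559, l(24)) = 2186 - (39 + 2*(9*24)) = 2186 - (39 + 2*216) = 2186 - (39 + 432) = 2186 - 1*471 = 2186 - 471 = 1715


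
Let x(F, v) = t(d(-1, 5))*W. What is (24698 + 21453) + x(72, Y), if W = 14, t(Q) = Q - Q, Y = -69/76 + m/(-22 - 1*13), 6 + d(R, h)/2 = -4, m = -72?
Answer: 46151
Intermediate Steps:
d(R, h) = -20 (d(R, h) = -12 + 2*(-4) = -12 - 8 = -20)
Y = 3057/2660 (Y = -69/76 - 72/(-22 - 1*13) = -69*1/76 - 72/(-22 - 13) = -69/76 - 72/(-35) = -69/76 - 72*(-1/35) = -69/76 + 72/35 = 3057/2660 ≈ 1.1492)
t(Q) = 0
x(F, v) = 0 (x(F, v) = 0*14 = 0)
(24698 + 21453) + x(72, Y) = (24698 + 21453) + 0 = 46151 + 0 = 46151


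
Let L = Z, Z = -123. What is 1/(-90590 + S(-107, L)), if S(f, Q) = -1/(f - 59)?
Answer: -166/15037939 ≈ -1.1039e-5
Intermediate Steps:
L = -123
S(f, Q) = -1/(-59 + f)
1/(-90590 + S(-107, L)) = 1/(-90590 - 1/(-59 - 107)) = 1/(-90590 - 1/(-166)) = 1/(-90590 - 1*(-1/166)) = 1/(-90590 + 1/166) = 1/(-15037939/166) = -166/15037939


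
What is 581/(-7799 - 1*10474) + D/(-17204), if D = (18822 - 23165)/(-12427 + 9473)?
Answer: -29606137535/928645116168 ≈ -0.031881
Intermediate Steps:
D = 4343/2954 (D = -4343/(-2954) = -4343*(-1/2954) = 4343/2954 ≈ 1.4702)
581/(-7799 - 1*10474) + D/(-17204) = 581/(-7799 - 1*10474) + (4343/2954)/(-17204) = 581/(-7799 - 10474) + (4343/2954)*(-1/17204) = 581/(-18273) - 4343/50820616 = 581*(-1/18273) - 4343/50820616 = -581/18273 - 4343/50820616 = -29606137535/928645116168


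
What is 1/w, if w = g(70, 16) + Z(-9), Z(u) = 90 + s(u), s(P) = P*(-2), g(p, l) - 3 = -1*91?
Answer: 1/20 ≈ 0.050000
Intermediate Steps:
g(p, l) = -88 (g(p, l) = 3 - 1*91 = 3 - 91 = -88)
s(P) = -2*P
Z(u) = 90 - 2*u
w = 20 (w = -88 + (90 - 2*(-9)) = -88 + (90 + 18) = -88 + 108 = 20)
1/w = 1/20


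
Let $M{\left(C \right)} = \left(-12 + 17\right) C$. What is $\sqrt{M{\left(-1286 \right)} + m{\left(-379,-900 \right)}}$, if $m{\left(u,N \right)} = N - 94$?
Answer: $16 i \sqrt{29} \approx 86.163 i$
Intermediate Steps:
$M{\left(C \right)} = 5 C$
$m{\left(u,N \right)} = -94 + N$ ($m{\left(u,N \right)} = N - 94 = -94 + N$)
$\sqrt{M{\left(-1286 \right)} + m{\left(-379,-900 \right)}} = \sqrt{5 \left(-1286\right) - 994} = \sqrt{-6430 - 994} = \sqrt{-7424} = 16 i \sqrt{29}$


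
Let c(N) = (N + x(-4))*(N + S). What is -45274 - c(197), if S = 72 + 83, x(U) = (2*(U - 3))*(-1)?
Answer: -119546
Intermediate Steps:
x(U) = 6 - 2*U (x(U) = (2*(-3 + U))*(-1) = (-6 + 2*U)*(-1) = 6 - 2*U)
S = 155
c(N) = (14 + N)*(155 + N) (c(N) = (N + (6 - 2*(-4)))*(N + 155) = (N + (6 + 8))*(155 + N) = (N + 14)*(155 + N) = (14 + N)*(155 + N))
-45274 - c(197) = -45274 - (2170 + 197² + 169*197) = -45274 - (2170 + 38809 + 33293) = -45274 - 1*74272 = -45274 - 74272 = -119546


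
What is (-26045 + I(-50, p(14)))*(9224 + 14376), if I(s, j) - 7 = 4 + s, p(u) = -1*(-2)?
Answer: -615582400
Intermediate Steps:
p(u) = 2
I(s, j) = 11 + s (I(s, j) = 7 + (4 + s) = 11 + s)
(-26045 + I(-50, p(14)))*(9224 + 14376) = (-26045 + (11 - 50))*(9224 + 14376) = (-26045 - 39)*23600 = -26084*23600 = -615582400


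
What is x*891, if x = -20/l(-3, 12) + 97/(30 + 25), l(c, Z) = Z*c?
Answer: 10332/5 ≈ 2066.4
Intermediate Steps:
x = 1148/495 (x = -20/(12*(-3)) + 97/(30 + 25) = -20/(-36) + 97/55 = -20*(-1/36) + 97*(1/55) = 5/9 + 97/55 = 1148/495 ≈ 2.3192)
x*891 = (1148/495)*891 = 10332/5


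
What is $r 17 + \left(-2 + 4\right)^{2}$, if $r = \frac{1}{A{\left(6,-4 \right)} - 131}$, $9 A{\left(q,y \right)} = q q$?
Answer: $\frac{491}{127} \approx 3.8661$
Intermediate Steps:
$A{\left(q,y \right)} = \frac{q^{2}}{9}$ ($A{\left(q,y \right)} = \frac{q q}{9} = \frac{q^{2}}{9}$)
$r = - \frac{1}{127}$ ($r = \frac{1}{\frac{6^{2}}{9} - 131} = \frac{1}{\frac{1}{9} \cdot 36 - 131} = \frac{1}{4 - 131} = \frac{1}{-127} = - \frac{1}{127} \approx -0.007874$)
$r 17 + \left(-2 + 4\right)^{2} = \left(- \frac{1}{127}\right) 17 + \left(-2 + 4\right)^{2} = - \frac{17}{127} + 2^{2} = - \frac{17}{127} + 4 = \frac{491}{127}$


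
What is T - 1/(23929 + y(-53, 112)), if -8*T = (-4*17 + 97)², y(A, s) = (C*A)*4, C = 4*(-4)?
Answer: -22976969/218568 ≈ -105.13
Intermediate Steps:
C = -16
y(A, s) = -64*A (y(A, s) = -16*A*4 = -64*A)
T = -841/8 (T = -(-4*17 + 97)²/8 = -(-68 + 97)²/8 = -⅛*29² = -⅛*841 = -841/8 ≈ -105.13)
T - 1/(23929 + y(-53, 112)) = -841/8 - 1/(23929 - 64*(-53)) = -841/8 - 1/(23929 + 3392) = -841/8 - 1/27321 = -22976969/218568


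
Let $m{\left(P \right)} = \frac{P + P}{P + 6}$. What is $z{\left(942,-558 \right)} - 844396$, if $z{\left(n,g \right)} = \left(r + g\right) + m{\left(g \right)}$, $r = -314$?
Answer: $- \frac{38882235}{46} \approx -8.4527 \cdot 10^{5}$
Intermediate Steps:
$m{\left(P \right)} = \frac{2 P}{6 + P}$
$z{\left(n,g \right)} = -314 + g + \frac{2 g}{6 + g}$ ($z{\left(n,g \right)} = \left(-314 + g\right) + \frac{2 g}{6 + g} = -314 + g + \frac{2 g}{6 + g}$)
$z{\left(942,-558 \right)} - 844396 = \frac{-1884 + \left(-558\right)^{2} - -170748}{6 - 558} - 844396 = \frac{-1884 + 311364 + 170748}{-552} - 844396 = \left(- \frac{1}{552}\right) 480228 - 844396 = - \frac{40019}{46} - 844396 = - \frac{38882235}{46}$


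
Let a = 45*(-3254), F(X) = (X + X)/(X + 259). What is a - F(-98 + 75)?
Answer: -17278717/118 ≈ -1.4643e+5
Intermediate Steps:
F(X) = 2*X/(259 + X) (F(X) = (2*X)/(259 + X) = 2*X/(259 + X))
a = -146430
a - F(-98 + 75) = -146430 - 2*(-98 + 75)/(259 + (-98 + 75)) = -146430 - 2*(-23)/(259 - 23) = -146430 - 2*(-23)/236 = -146430 - 1*(-23/118) = -146430 + 23/118 = -17278717/118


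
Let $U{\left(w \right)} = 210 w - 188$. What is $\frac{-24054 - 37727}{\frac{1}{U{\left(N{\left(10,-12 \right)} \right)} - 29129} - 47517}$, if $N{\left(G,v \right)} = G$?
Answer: $\frac{1681493477}{1293270190} \approx 1.3002$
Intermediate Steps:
$U{\left(w \right)} = -188 + 210 w$
$\frac{-24054 - 37727}{\frac{1}{U{\left(N{\left(10,-12 \right)} \right)} - 29129} - 47517} = \frac{-24054 - 37727}{\frac{1}{\left(-188 + 210 \cdot 10\right) - 29129} - 47517} = - \frac{61781}{\frac{1}{\left(-188 + 2100\right) - 29129} - 47517} = - \frac{61781}{\frac{1}{1912 - 29129} - 47517} = - \frac{61781}{\frac{1}{-27217} - 47517} = - \frac{61781}{- \frac{1}{27217} - 47517} = - \frac{61781}{- \frac{1293270190}{27217}} = \left(-61781\right) \left(- \frac{27217}{1293270190}\right) = \frac{1681493477}{1293270190}$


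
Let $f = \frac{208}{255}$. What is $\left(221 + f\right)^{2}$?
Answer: $\frac{3199372969}{65025} \approx 49202.0$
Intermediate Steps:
$f = \frac{208}{255}$ ($f = 208 \cdot \frac{1}{255} = \frac{208}{255} \approx 0.81569$)
$\left(221 + f\right)^{2} = \left(221 + \frac{208}{255}\right)^{2} = \left(\frac{56563}{255}\right)^{2} = \frac{3199372969}{65025}$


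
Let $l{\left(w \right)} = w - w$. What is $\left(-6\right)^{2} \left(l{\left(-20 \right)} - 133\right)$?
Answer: $-4788$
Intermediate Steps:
$l{\left(w \right)} = 0$
$\left(-6\right)^{2} \left(l{\left(-20 \right)} - 133\right) = \left(-6\right)^{2} \left(0 - 133\right) = 36 \left(-133\right) = -4788$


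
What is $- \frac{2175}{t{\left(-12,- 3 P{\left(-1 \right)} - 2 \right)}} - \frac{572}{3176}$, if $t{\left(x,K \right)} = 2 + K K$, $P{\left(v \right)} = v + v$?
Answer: $- \frac{144127}{1191} \approx -121.01$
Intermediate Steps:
$P{\left(v \right)} = 2 v$
$t{\left(x,K \right)} = 2 + K^{2}$
$- \frac{2175}{t{\left(-12,- 3 P{\left(-1 \right)} - 2 \right)}} - \frac{572}{3176} = - \frac{2175}{2 + \left(- 3 \cdot 2 \left(-1\right) - 2\right)^{2}} - \frac{572}{3176} = - \frac{2175}{2 + \left(\left(-3\right) \left(-2\right) - 2\right)^{2}} - \frac{143}{794} = - \frac{2175}{2 + \left(6 - 2\right)^{2}} - \frac{143}{794} = - \frac{2175}{2 + 4^{2}} - \frac{143}{794} = - \frac{2175}{2 + 16} - \frac{143}{794} = - \frac{2175}{18} - \frac{143}{794} = \left(-2175\right) \frac{1}{18} - \frac{143}{794} = - \frac{725}{6} - \frac{143}{794} = - \frac{144127}{1191}$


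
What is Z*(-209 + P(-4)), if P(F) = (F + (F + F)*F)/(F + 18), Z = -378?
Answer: 78246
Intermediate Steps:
P(F) = (F + 2*F²)/(18 + F) (P(F) = (F + (2*F)*F)/(18 + F) = (F + 2*F²)/(18 + F))
Z*(-209 + P(-4)) = -378*(-209 - 4*(1 + 2*(-4))/(18 - 4)) = -378*(-209 - 4*(1 - 8)/14) = -378*(-209 - 4*1/14*(-7)) = -378*(-209 + 2) = -378*(-207) = 78246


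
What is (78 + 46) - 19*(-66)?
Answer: 1378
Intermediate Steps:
(78 + 46) - 19*(-66) = 124 + 1254 = 1378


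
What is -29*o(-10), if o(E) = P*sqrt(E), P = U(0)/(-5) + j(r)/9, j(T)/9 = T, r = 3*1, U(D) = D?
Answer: -87*I*sqrt(10) ≈ -275.12*I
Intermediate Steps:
r = 3
j(T) = 9*T
P = 3 (P = 0/(-5) + (9*3)/9 = 0*(-1/5) + 27*(1/9) = 0 + 3 = 3)
o(E) = 3*sqrt(E)
-29*o(-10) = -87*sqrt(-10) = -87*I*sqrt(10)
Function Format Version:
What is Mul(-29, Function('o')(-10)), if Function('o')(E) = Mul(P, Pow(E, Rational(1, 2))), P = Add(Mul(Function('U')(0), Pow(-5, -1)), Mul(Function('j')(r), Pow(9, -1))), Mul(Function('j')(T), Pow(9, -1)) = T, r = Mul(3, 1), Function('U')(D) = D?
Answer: Mul(-87, I, Pow(10, Rational(1, 2))) ≈ Mul(-275.12, I)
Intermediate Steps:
r = 3
Function('j')(T) = Mul(9, T)
P = 3 (P = Add(Mul(0, Pow(-5, -1)), Mul(Mul(9, 3), Pow(9, -1))) = Add(Mul(0, Rational(-1, 5)), Mul(27, Rational(1, 9))) = Add(0, 3) = 3)
Function('o')(E) = Mul(3, Pow(E, Rational(1, 2)))
Mul(-29, Function('o')(-10)) = Mul(-29, Mul(3, Pow(-10, Rational(1, 2)))) = Mul(-29, Mul(3, Mul(I, Pow(10, Rational(1, 2))))) = Mul(-29, Mul(3, I, Pow(10, Rational(1, 2)))) = Mul(-87, I, Pow(10, Rational(1, 2)))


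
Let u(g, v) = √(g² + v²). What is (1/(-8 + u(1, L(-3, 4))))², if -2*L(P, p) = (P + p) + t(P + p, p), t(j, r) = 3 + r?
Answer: (8 - √17)⁻² ≈ 0.066532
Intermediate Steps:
L(P, p) = -3/2 - p - P/2 (L(P, p) = -((P + p) + (3 + p))/2 = -(3 + P + 2*p)/2 = -3/2 - p - P/2)
(1/(-8 + u(1, L(-3, 4))))² = (1/(-8 + √(1² + (-3/2 - 1*4 - ½*(-3))²)))² = (1/(-8 + √(1 + (-3/2 - 4 + 3/2)²)))² = (1/(-8 + √(1 + (-4)²)))² = (1/(-8 + √(1 + 16)))² = (1/(-8 + √17))² = (-8 + √17)⁻²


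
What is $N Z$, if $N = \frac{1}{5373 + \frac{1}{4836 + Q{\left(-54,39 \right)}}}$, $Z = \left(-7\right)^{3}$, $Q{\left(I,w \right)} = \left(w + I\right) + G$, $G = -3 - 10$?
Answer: $- \frac{1649144}{25833385} \approx -0.063838$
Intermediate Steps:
$G = -13$
$Q{\left(I,w \right)} = -13 + I + w$ ($Q{\left(I,w \right)} = \left(w + I\right) - 13 = \left(I + w\right) - 13 = -13 + I + w$)
$Z = -343$
$N = \frac{4808}{25833385}$ ($N = \frac{1}{5373 + \frac{1}{4836 - 28}} = \frac{1}{5373 + \frac{1}{4808}} = \frac{1}{\frac{25833385}{4808}} = \frac{4808}{25833385} \approx 0.00018612$)
$N Z = \frac{4808}{25833385} \left(-343\right) = - \frac{1649144}{25833385}$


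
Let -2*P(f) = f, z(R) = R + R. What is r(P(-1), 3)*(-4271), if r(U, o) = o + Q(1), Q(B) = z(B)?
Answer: -21355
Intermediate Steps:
z(R) = 2*R
P(f) = -f/2
Q(B) = 2*B
r(U, o) = 2 + o (r(U, o) = o + 2*1 = o + 2 = 2 + o)
r(P(-1), 3)*(-4271) = (2 + 3)*(-4271) = 5*(-4271) = -21355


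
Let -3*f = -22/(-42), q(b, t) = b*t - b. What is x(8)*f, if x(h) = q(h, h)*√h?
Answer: -176*√2/9 ≈ -27.656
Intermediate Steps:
q(b, t) = -b + b*t
f = -11/63 (f = -(-22)/(3*(-42)) = -(-22)*(-1)/(3*42) = -⅓*11/21 = -11/63 ≈ -0.17460)
x(h) = h^(3/2)*(-1 + h) (x(h) = (h*(-1 + h))*√h = h^(3/2)*(-1 + h))
x(8)*f = (8^(3/2)*(-1 + 8))*(-11/63) = ((16*√2)*7)*(-11/63) = (112*√2)*(-11/63) = -176*√2/9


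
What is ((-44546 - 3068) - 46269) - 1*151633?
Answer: -245516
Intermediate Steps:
((-44546 - 3068) - 46269) - 1*151633 = (-47614 - 46269) - 151633 = -93883 - 151633 = -245516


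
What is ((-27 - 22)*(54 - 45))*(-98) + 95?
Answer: 43313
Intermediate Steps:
((-27 - 22)*(54 - 45))*(-98) + 95 = -49*9*(-98) + 95 = -441*(-98) + 95 = 43218 + 95 = 43313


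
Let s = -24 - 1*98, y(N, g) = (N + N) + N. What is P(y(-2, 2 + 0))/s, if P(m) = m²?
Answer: -18/61 ≈ -0.29508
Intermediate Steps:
y(N, g) = 3*N (y(N, g) = 2*N + N = 3*N)
s = -122 (s = -24 - 98 = -122)
P(y(-2, 2 + 0))/s = (3*(-2))²/(-122) = -1/122*(-6)² = -1/122*36 = -18/61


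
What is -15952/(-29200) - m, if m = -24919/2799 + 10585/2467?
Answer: 65006575951/12601867725 ≈ 5.1585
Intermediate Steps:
m = -31847758/6905133 (m = -24919*1/2799 + 10585*(1/2467) = -24919/2799 + 10585/2467 = -31847758/6905133 ≈ -4.6122)
-15952/(-29200) - m = -15952/(-29200) - 1*(-31847758/6905133) = -15952*(-1/29200) + 31847758/6905133 = 997/1825 + 31847758/6905133 = 65006575951/12601867725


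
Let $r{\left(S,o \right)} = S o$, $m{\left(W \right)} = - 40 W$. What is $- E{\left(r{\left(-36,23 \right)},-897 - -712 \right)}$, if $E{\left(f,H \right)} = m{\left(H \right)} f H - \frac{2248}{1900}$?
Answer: $- \frac{538427699438}{475} \approx -1.1335 \cdot 10^{9}$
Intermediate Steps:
$E{\left(f,H \right)} = - \frac{562}{475} - 40 f H^{2}$ ($E{\left(f,H \right)} = - 40 H f H - \frac{2248}{1900} = - 40 H f H - \frac{562}{475} = - 40 f H^{2} - \frac{562}{475} = - \frac{562}{475} - 40 f H^{2}$)
$- E{\left(r{\left(-36,23 \right)},-897 - -712 \right)} = - (- \frac{562}{475} - 40 \left(\left(-36\right) 23\right) \left(-897 - -712\right)^{2}) = - (- \frac{562}{475} - - 33120 \left(-897 + 712\right)^{2}) = - (- \frac{562}{475} - - 33120 \left(-185\right)^{2}) = - (- \frac{562}{475} - \left(-33120\right) 34225) = - (- \frac{562}{475} + 1133532000) = \left(-1\right) \frac{538427699438}{475} = - \frac{538427699438}{475}$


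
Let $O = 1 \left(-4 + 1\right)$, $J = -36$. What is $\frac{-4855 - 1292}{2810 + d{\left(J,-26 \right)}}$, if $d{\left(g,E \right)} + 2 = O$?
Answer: $- \frac{2049}{935} \approx -2.1914$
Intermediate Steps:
$O = -3$ ($O = 1 \left(-3\right) = -3$)
$d{\left(g,E \right)} = -5$ ($d{\left(g,E \right)} = -2 - 3 = -5$)
$\frac{-4855 - 1292}{2810 + d{\left(J,-26 \right)}} = \frac{-4855 - 1292}{2810 - 5} = - \frac{6147}{2805} = \left(-6147\right) \frac{1}{2805} = - \frac{2049}{935}$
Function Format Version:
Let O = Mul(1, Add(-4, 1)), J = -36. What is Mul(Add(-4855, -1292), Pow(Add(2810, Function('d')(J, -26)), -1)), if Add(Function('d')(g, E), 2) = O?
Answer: Rational(-2049, 935) ≈ -2.1914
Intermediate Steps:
O = -3 (O = Mul(1, -3) = -3)
Function('d')(g, E) = -5 (Function('d')(g, E) = Add(-2, -3) = -5)
Mul(Add(-4855, -1292), Pow(Add(2810, Function('d')(J, -26)), -1)) = Mul(Add(-4855, -1292), Pow(Add(2810, -5), -1)) = Mul(-6147, Pow(2805, -1)) = Mul(-6147, Rational(1, 2805)) = Rational(-2049, 935)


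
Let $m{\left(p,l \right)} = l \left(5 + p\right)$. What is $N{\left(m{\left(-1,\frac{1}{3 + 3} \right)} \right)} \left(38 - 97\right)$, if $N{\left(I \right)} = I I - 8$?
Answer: $\frac{4012}{9} \approx 445.78$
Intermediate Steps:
$N{\left(I \right)} = -8 + I^{2}$ ($N{\left(I \right)} = I^{2} - 8 = -8 + I^{2}$)
$N{\left(m{\left(-1,\frac{1}{3 + 3} \right)} \right)} \left(38 - 97\right) = \left(-8 + \left(\frac{5 - 1}{3 + 3}\right)^{2}\right) \left(38 - 97\right) = \left(-8 + \left(\frac{1}{6} \cdot 4\right)^{2}\right) \left(-59\right) = \left(-8 + \left(\frac{2}{3}\right)^{2}\right) \left(-59\right) = \left(-8 + \frac{4}{9}\right) \left(-59\right) = \left(- \frac{68}{9}\right) \left(-59\right) = \frac{4012}{9}$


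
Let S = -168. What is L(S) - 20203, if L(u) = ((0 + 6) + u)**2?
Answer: 6041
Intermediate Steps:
L(u) = (6 + u)**2
L(S) - 20203 = (6 - 168)**2 - 20203 = (-162)**2 - 20203 = 26244 - 20203 = 6041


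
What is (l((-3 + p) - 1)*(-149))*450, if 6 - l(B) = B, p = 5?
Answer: -335250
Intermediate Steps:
l(B) = 6 - B
(l((-3 + p) - 1)*(-149))*450 = ((6 - ((-3 + 5) - 1))*(-149))*450 = ((6 - (2 - 1))*(-149))*450 = ((6 - 1*1)*(-149))*450 = ((6 - 1)*(-149))*450 = (5*(-149))*450 = -745*450 = -335250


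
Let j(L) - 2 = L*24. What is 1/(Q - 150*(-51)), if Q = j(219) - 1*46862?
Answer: -1/33954 ≈ -2.9452e-5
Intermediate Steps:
j(L) = 2 + 24*L (j(L) = 2 + L*24 = 2 + 24*L)
Q = -41604 (Q = (2 + 24*219) - 1*46862 = (2 + 5256) - 46862 = 5258 - 46862 = -41604)
1/(Q - 150*(-51)) = 1/(-41604 - 150*(-51)) = 1/(-41604 + 7650) = 1/(-33954) = -1/33954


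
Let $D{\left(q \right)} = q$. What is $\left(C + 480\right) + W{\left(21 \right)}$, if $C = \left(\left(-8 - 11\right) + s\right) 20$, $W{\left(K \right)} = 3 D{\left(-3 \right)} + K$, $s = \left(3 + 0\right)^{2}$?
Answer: $292$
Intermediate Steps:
$s = 9$ ($s = 3^{2} = 9$)
$W{\left(K \right)} = -9 + K$ ($W{\left(K \right)} = 3 \left(-3\right) + K = -9 + K$)
$C = -200$ ($C = \left(\left(-8 - 11\right) + 9\right) 20 = \left(-19 + 9\right) 20 = \left(-10\right) 20 = -200$)
$\left(C + 480\right) + W{\left(21 \right)} = \left(-200 + 480\right) + \left(-9 + 21\right) = 280 + 12 = 292$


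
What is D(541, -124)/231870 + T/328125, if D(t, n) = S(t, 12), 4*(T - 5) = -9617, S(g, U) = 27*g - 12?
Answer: 26874097/483062500 ≈ 0.055633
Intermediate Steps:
S(g, U) = -12 + 27*g
T = -9597/4 (T = 5 + (1/4)*(-9617) = 5 - 9617/4 = -9597/4 ≈ -2399.3)
D(t, n) = -12 + 27*t
D(541, -124)/231870 + T/328125 = (-12 + 27*541)/231870 - 9597/4/328125 = (-12 + 14607)*(1/231870) - 9597/4*1/328125 = 14595*(1/231870) - 457/62500 = 973/15458 - 457/62500 = 26874097/483062500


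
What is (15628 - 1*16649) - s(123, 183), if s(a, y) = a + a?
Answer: -1267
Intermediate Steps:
s(a, y) = 2*a
(15628 - 1*16649) - s(123, 183) = (15628 - 1*16649) - 2*123 = (15628 - 16649) - 1*246 = -1021 - 246 = -1267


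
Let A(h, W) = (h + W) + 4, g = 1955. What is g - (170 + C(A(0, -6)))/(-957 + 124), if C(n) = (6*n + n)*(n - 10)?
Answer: 1628853/833 ≈ 1955.4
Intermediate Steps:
A(h, W) = 4 + W + h (A(h, W) = (W + h) + 4 = 4 + W + h)
C(n) = 7*n*(-10 + n) (C(n) = (7*n)*(-10 + n) = 7*n*(-10 + n))
g - (170 + C(A(0, -6)))/(-957 + 124) = 1955 - (170 + 7*(4 - 6 + 0)*(-10 + (4 - 6 + 0)))/(-957 + 124) = 1955 - (170 + 7*(-2)*(-10 - 2))/(-833) = 1955 - (170 + 7*(-2)*(-12))*(-1)/833 = 1955 - (170 + 168)*(-1)/833 = 1955 - 338*(-1)/833 = 1955 - 1*(-338/833) = 1955 + 338/833 = 1628853/833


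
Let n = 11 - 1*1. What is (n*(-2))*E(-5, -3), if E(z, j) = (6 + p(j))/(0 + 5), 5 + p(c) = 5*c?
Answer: 56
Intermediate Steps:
p(c) = -5 + 5*c
E(z, j) = ⅕ + j (E(z, j) = (6 + (-5 + 5*j))/(0 + 5) = (1 + 5*j)/5 = (1 + 5*j)*(⅕) = ⅕ + j)
n = 10 (n = 11 - 1 = 10)
(n*(-2))*E(-5, -3) = (10*(-2))*(⅕ - 3) = -20*(-14/5) = 56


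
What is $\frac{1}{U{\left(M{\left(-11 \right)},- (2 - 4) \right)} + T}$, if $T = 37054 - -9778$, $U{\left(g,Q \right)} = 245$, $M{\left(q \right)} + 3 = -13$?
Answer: $\frac{1}{47077} \approx 2.1242 \cdot 10^{-5}$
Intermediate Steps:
$M{\left(q \right)} = -16$ ($M{\left(q \right)} = -3 - 13 = -16$)
$T = 46832$ ($T = 37054 + 9778 = 46832$)
$\frac{1}{U{\left(M{\left(-11 \right)},- (2 - 4) \right)} + T} = \frac{1}{245 + 46832} = \frac{1}{47077}$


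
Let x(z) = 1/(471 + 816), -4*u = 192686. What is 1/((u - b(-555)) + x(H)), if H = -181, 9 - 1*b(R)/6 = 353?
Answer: -2574/118680703 ≈ -2.1688e-5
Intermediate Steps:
u = -96343/2 (u = -¼*192686 = -96343/2 ≈ -48172.)
b(R) = -2064 (b(R) = 54 - 6*353 = 54 - 2118 = -2064)
x(z) = 1/1287
1/((u - b(-555)) + x(H)) = 1/((-96343/2 - 1*(-2064)) + 1/1287) = 1/((-96343/2 + 2064) + 1/1287) = 1/(-92215/2 + 1/1287) = 1/(-118680703/2574) = -2574/118680703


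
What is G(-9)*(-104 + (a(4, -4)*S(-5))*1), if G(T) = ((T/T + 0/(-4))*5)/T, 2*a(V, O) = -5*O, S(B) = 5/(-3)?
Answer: 1810/27 ≈ 67.037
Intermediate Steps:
S(B) = -5/3 (S(B) = 5*(-1/3) = -5/3)
a(V, O) = -5*O/2 (a(V, O) = (-5*O)/2 = -5*O/2)
G(T) = 5/T (G(T) = ((1 + 0*(-1/4))*5)/T = ((1 + 0)*5)/T = (1*5)/T = 5/T)
G(-9)*(-104 + (a(4, -4)*S(-5))*1) = (5/(-9))*(-104 + (-5/2*(-4)*(-5/3))*1) = (5*(-1/9))*(-104 + (10*(-5/3))*1) = -5*(-104 - 50/3*1)/9 = -5*(-104 - 50/3)/9 = -5/9*(-362/3) = 1810/27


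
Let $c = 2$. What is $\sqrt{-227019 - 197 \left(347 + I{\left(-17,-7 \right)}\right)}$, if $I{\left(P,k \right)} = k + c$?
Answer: $11 i \sqrt{2433} \approx 542.58 i$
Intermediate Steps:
$I{\left(P,k \right)} = 2 + k$ ($I{\left(P,k \right)} = k + 2 = 2 + k$)
$\sqrt{-227019 - 197 \left(347 + I{\left(-17,-7 \right)}\right)} = \sqrt{-227019 - 197 \left(347 + \left(2 - 7\right)\right)} = \sqrt{-227019 - 197 \left(347 - 5\right)} = \sqrt{-227019 - 67374} = \sqrt{-294393} = 11 i \sqrt{2433}$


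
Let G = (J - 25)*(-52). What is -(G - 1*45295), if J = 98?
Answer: 49091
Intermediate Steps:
G = -3796 (G = (98 - 25)*(-52) = 73*(-52) = -3796)
-(G - 1*45295) = -(-3796 - 1*45295) = -(-3796 - 45295) = -1*(-49091) = 49091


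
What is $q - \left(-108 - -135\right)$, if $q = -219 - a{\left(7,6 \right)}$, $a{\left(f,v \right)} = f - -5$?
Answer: $-258$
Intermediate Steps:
$a{\left(f,v \right)} = 5 + f$ ($a{\left(f,v \right)} = f + 5 = 5 + f$)
$q = -231$ ($q = -219 - \left(5 + 7\right) = -219 - 12 = -231$)
$q - \left(-108 - -135\right) = -231 - \left(-108 - -135\right) = -231 - \left(-108 + 135\right) = -231 - 27 = -258$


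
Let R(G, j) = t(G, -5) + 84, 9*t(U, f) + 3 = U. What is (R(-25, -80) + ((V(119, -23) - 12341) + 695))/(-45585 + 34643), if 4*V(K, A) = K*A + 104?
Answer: 440041/393912 ≈ 1.1171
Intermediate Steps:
t(U, f) = -⅓ + U/9
V(K, A) = 26 + A*K/4 (V(K, A) = (K*A + 104)/4 = (A*K + 104)/4 = (104 + A*K)/4 = 26 + A*K/4)
R(G, j) = 251/3 + G/9 (R(G, j) = (-⅓ + G/9) + 84 = 251/3 + G/9)
(R(-25, -80) + ((V(119, -23) - 12341) + 695))/(-45585 + 34643) = ((251/3 + (⅑)*(-25)) + (((26 + (¼)*(-23)*119) - 12341) + 695))/(-45585 + 34643) = ((251/3 - 25/9) + (((26 - 2737/4) - 12341) + 695))/(-10942) = (728/9 + ((-2633/4 - 12341) + 695))*(-1/10942) = (728/9 + (-51997/4 + 695))*(-1/10942) = (728/9 - 49217/4)*(-1/10942) = -440041/36*(-1/10942) = 440041/393912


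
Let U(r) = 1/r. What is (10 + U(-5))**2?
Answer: 2401/25 ≈ 96.040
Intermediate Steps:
(10 + U(-5))**2 = (10 + 1/(-5))**2 = (10 - 1/5)**2 = (49/5)**2 = 2401/25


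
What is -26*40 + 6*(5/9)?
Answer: -3110/3 ≈ -1036.7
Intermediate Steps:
-26*40 + 6*(5/9) = -1040 + 6*(5*(⅑)) = -1040 + 6*(5/9) = -1040 + 10/3 = -3110/3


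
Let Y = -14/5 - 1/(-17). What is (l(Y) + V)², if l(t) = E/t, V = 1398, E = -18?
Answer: 107101725696/54289 ≈ 1.9728e+6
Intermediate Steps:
Y = -233/85 (Y = -14*⅕ - 1*(-1/17) = -14/5 + 1/17 = -233/85 ≈ -2.7412)
l(t) = -18/t
(l(Y) + V)² = (-18/(-233/85) + 1398)² = (-18*(-85/233) + 1398)² = (1530/233 + 1398)² = (327264/233)² = 107101725696/54289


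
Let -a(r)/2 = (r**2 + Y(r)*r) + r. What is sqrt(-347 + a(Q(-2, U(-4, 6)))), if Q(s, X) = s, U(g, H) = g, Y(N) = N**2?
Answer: I*sqrt(335) ≈ 18.303*I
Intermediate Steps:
a(r) = -2*r - 2*r**2 - 2*r**3 (a(r) = -2*((r**2 + r**2*r) + r) = -2*((r**2 + r**3) + r) = -2*(r + r**2 + r**3) = -2*r - 2*r**2 - 2*r**3)
sqrt(-347 + a(Q(-2, U(-4, 6)))) = sqrt(-347 - 2*(-2)*(1 - 2 + (-2)**2)) = sqrt(-347 - 2*(-2)*(1 - 2 + 4)) = sqrt(-347 - 2*(-2)*3) = sqrt(-347 + 12) = sqrt(-335) = I*sqrt(335)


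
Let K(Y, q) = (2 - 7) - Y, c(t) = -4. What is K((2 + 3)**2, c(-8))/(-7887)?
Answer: 10/2629 ≈ 0.0038037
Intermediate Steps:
K(Y, q) = -5 - Y
K((2 + 3)**2, c(-8))/(-7887) = (-5 - (2 + 3)**2)/(-7887) = (-5 - 1*5**2)*(-1/7887) = (-5 - 1*25)*(-1/7887) = (-5 - 25)*(-1/7887) = -30*(-1/7887) = 10/2629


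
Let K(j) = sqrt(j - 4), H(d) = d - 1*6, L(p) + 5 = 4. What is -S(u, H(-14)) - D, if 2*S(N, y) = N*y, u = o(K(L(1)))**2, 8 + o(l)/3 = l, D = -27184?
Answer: 32494 - 1440*I*sqrt(5) ≈ 32494.0 - 3219.9*I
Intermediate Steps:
L(p) = -1 (L(p) = -5 + 4 = -1)
H(d) = -6 + d (H(d) = d - 6 = -6 + d)
K(j) = sqrt(-4 + j)
o(l) = -24 + 3*l
u = (-24 + 3*I*sqrt(5))**2 (u = (-24 + 3*sqrt(-4 - 1))**2 = (-24 + 3*sqrt(-5))**2 = (-24 + 3*(I*sqrt(5)))**2 = (-24 + 3*I*sqrt(5))**2 ≈ 531.0 - 321.99*I)
S(N, y) = N*y/2 (S(N, y) = (N*y)/2 = N*y/2)
-S(u, H(-14)) - D = -(531 - 144*I*sqrt(5))*(-6 - 14)/2 - 1*(-27184) = -(531 - 144*I*sqrt(5))*(-20)/2 + 27184 = -(-5310 + 1440*I*sqrt(5)) + 27184 = (5310 - 1440*I*sqrt(5)) + 27184 = 32494 - 1440*I*sqrt(5)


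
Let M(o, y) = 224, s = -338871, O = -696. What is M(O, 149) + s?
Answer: -338647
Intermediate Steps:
M(O, 149) + s = 224 - 338871 = -338647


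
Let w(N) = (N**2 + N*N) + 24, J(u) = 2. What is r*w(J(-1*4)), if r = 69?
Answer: 2208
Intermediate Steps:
w(N) = 24 + 2*N**2 (w(N) = (N**2 + N**2) + 24 = 2*N**2 + 24 = 24 + 2*N**2)
r*w(J(-1*4)) = 69*(24 + 2*2**2) = 69*(24 + 2*4) = 69*(24 + 8) = 69*32 = 2208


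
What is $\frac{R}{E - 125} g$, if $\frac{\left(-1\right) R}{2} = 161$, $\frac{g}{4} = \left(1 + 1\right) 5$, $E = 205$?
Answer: $-161$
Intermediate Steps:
$g = 40$ ($g = 4 \left(1 + 1\right) 5 = 4 \cdot 2 \cdot 5 = 4 \cdot 10 = 40$)
$R = -322$ ($R = \left(-2\right) 161 = -322$)
$\frac{R}{E - 125} g = \frac{1}{205 - 125} \left(-322\right) 40 = \frac{1}{80} \left(-322\right) 40 = \left(- \frac{161}{40}\right) 40 = -161$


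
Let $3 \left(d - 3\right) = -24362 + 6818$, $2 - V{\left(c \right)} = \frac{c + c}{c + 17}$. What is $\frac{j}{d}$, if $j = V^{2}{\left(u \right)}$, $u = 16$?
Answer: $- \frac{1156}{6365205} \approx -0.00018161$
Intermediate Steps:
$V{\left(c \right)} = 2 - \frac{2 c}{17 + c}$ ($V{\left(c \right)} = 2 - \frac{c + c}{c + 17} = 2 - \frac{2 c}{17 + c}$)
$j = \frac{1156}{1089}$ ($j = \left(\frac{34}{17 + 16}\right)^{2} = \left(\frac{34}{33}\right)^{2} = \frac{1156}{1089} \approx 1.0615$)
$d = -5845$ ($d = 3 + \frac{-24362 + 6818}{3} = 3 + \frac{1}{3} \left(-17544\right) = 3 - 5848 = -5845$)
$\frac{j}{d} = \frac{1156}{1089 \left(-5845\right)} = \frac{1156}{1089} \left(- \frac{1}{5845}\right) = - \frac{1156}{6365205}$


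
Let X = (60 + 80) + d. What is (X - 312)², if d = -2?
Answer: 30276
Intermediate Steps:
X = 138 (X = (60 + 80) - 2 = 140 - 2 = 138)
(X - 312)² = (138 - 312)² = (-174)² = 30276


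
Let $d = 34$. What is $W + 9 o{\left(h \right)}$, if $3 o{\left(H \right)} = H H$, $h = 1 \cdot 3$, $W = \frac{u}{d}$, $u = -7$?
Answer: $\frac{911}{34} \approx 26.794$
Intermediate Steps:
$W = - \frac{7}{34} \approx -0.20588$
$h = 3$
$o{\left(H \right)} = \frac{H^{2}}{3}$ ($o{\left(H \right)} = \frac{H H}{3} = \frac{H^{2}}{3}$)
$W + 9 o{\left(h \right)} = - \frac{7}{34} + 9 \frac{3^{2}}{3} = - \frac{7}{34} + 9 \cdot \frac{1}{3} \cdot 9 = - \frac{7}{34} + 9 \cdot 3 = - \frac{7}{34} + 27 = \frac{911}{34}$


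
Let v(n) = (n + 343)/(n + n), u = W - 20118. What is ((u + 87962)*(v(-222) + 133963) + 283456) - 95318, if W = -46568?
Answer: 105464027729/37 ≈ 2.8504e+9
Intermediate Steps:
u = -66686 (u = -46568 - 20118 = -66686)
v(n) = (343 + n)/(2*n) (v(n) = (343 + n)/((2*n)) = (343 + n)*(1/(2*n)) = (343 + n)/(2*n))
((u + 87962)*(v(-222) + 133963) + 283456) - 95318 = ((-66686 + 87962)*((½)*(343 - 222)/(-222) + 133963) + 283456) - 95318 = (21276*((½)*(-1/222)*121 + 133963) + 283456) - 95318 = (21276*(-121/444 + 133963) + 283456) - 95318 = (21276*(59479451/444) + 283456) - 95318 = (105457066623/37 + 283456) - 95318 = 105467554495/37 - 95318 = 105464027729/37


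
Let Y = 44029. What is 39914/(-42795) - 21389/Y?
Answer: -2672715761/1884221055 ≈ -1.4185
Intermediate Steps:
39914/(-42795) - 21389/Y = 39914/(-42795) - 21389/44029 = 39914*(-1/42795) - 21389*1/44029 = -39914/42795 - 21389/44029 = -2672715761/1884221055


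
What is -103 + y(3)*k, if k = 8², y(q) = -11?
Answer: -807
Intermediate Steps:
k = 64
-103 + y(3)*k = -103 - 11*64 = -103 - 704 = -807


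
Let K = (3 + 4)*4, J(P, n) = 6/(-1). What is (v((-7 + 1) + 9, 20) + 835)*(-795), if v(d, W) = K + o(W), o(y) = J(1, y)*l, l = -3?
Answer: -700395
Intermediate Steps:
J(P, n) = -6 (J(P, n) = 6*(-1) = -6)
o(y) = 18 (o(y) = -6*(-3) = 18)
K = 28 (K = 7*4 = 28)
v(d, W) = 46 (v(d, W) = 28 + 18 = 46)
(v((-7 + 1) + 9, 20) + 835)*(-795) = (46 + 835)*(-795) = 881*(-795) = -700395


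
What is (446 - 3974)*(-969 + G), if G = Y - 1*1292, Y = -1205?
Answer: 12228048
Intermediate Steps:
G = -2497 (G = -1205 - 1*1292 = -1205 - 1292 = -2497)
(446 - 3974)*(-969 + G) = (446 - 3974)*(-969 - 2497) = -3528*(-3466) = 12228048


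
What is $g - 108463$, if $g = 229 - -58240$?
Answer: $-49994$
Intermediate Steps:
$g = 58469$ ($g = 229 + 58240 = 58469$)
$g - 108463 = 58469 - 108463 = -49994$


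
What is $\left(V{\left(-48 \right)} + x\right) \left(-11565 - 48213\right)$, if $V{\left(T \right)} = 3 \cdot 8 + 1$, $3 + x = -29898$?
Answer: $1785927528$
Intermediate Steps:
$x = -29901$ ($x = -3 - 29898 = -29901$)
$V{\left(T \right)} = 25$ ($V{\left(T \right)} = 24 + 1 = 25$)
$\left(V{\left(-48 \right)} + x\right) \left(-11565 - 48213\right) = \left(25 - 29901\right) \left(-11565 - 48213\right) = \left(-29876\right) \left(-59778\right) = 1785927528$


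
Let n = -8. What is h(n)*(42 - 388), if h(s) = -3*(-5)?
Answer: -5190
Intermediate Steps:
h(s) = 15
h(n)*(42 - 388) = 15*(42 - 388) = 15*(-346) = -5190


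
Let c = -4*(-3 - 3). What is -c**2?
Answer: -576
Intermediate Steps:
c = 24 (c = -4*(-6) = 24)
-c**2 = -1*24**2 = -1*576 = -576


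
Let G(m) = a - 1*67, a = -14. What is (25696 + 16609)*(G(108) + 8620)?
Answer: 361242395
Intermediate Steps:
G(m) = -81 (G(m) = -14 - 1*67 = -14 - 67 = -81)
(25696 + 16609)*(G(108) + 8620) = (25696 + 16609)*(-81 + 8620) = 42305*8539 = 361242395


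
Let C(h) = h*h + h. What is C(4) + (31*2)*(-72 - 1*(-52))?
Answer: -1220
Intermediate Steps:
C(h) = h + h² (C(h) = h² + h = h + h²)
C(4) + (31*2)*(-72 - 1*(-52)) = 4*(1 + 4) + (31*2)*(-72 - 1*(-52)) = 4*5 + 62*(-72 + 52) = 20 + 62*(-20) = 20 - 1240 = -1220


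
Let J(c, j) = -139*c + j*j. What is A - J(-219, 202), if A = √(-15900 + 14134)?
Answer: -71245 + I*√1766 ≈ -71245.0 + 42.024*I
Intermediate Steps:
J(c, j) = j² - 139*c (J(c, j) = -139*c + j² = j² - 139*c)
A = I*√1766 (A = √(-1766) = I*√1766 ≈ 42.024*I)
A - J(-219, 202) = I*√1766 - (202² - 139*(-219)) = I*√1766 - (40804 + 30441) = I*√1766 - 1*71245 = I*√1766 - 71245 = -71245 + I*√1766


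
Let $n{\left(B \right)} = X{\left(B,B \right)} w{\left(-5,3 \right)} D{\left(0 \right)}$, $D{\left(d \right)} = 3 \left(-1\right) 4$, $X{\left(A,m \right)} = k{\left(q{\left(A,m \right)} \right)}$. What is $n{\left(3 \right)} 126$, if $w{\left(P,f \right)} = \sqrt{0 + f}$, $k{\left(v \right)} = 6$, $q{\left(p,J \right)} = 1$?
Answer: $- 9072 \sqrt{3} \approx -15713.0$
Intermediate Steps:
$X{\left(A,m \right)} = 6$
$D{\left(d \right)} = -12$ ($D{\left(d \right)} = \left(-3\right) 4 = -12$)
$w{\left(P,f \right)} = \sqrt{f}$
$n{\left(B \right)} = - 72 \sqrt{3}$ ($n{\left(B \right)} = 6 \sqrt{3} \left(-12\right) = - 72 \sqrt{3}$)
$n{\left(3 \right)} 126 = - 72 \sqrt{3} \cdot 126 = - 9072 \sqrt{3}$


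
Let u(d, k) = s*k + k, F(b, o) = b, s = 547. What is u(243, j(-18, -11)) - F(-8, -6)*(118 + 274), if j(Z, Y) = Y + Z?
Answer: -12756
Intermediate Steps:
u(d, k) = 548*k (u(d, k) = 547*k + k = 548*k)
u(243, j(-18, -11)) - F(-8, -6)*(118 + 274) = 548*(-11 - 18) - (-8)*(118 + 274) = 548*(-29) - (-8)*392 = -15892 - 1*(-3136) = -15892 + 3136 = -12756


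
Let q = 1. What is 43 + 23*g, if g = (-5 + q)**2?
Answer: 411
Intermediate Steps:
g = 16 (g = (-5 + 1)**2 = (-4)**2 = 16)
43 + 23*g = 43 + 23*16 = 43 + 368 = 411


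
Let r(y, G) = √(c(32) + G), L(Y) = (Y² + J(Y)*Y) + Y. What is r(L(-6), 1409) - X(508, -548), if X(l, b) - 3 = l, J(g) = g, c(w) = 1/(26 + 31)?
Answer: -511 + √4577898/57 ≈ -473.46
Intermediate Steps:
c(w) = 1/57
X(l, b) = 3 + l
L(Y) = Y + 2*Y² (L(Y) = (Y² + Y*Y) + Y = (Y² + Y²) + Y = 2*Y² + Y = Y + 2*Y²)
r(y, G) = √(1/57 + G)
r(L(-6), 1409) - X(508, -548) = √(57 + 3249*1409)/57 - (3 + 508) = √(57 + 4577841)/57 - 1*511 = √4577898/57 - 511 = -511 + √4577898/57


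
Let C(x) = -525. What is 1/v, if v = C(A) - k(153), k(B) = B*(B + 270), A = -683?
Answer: -1/65244 ≈ -1.5327e-5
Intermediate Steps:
k(B) = B*(270 + B)
v = -65244 (v = -525 - 153*(270 + 153) = -525 - 153*423 = -525 - 1*64719 = -525 - 64719 = -65244)
1/v = 1/(-65244) = -1/65244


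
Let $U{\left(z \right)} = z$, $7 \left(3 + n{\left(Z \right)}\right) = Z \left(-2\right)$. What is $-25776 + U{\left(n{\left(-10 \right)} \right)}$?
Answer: $- \frac{180433}{7} \approx -25776.0$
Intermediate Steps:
$n{\left(Z \right)} = -3 - \frac{2 Z}{7}$ ($n{\left(Z \right)} = -3 + \frac{Z \left(-2\right)}{7} = -3 + \frac{\left(-2\right) Z}{7} = -3 - \frac{2 Z}{7}$)
$-25776 + U{\left(n{\left(-10 \right)} \right)} = -25776 - \frac{1}{7} = - \frac{180433}{7}$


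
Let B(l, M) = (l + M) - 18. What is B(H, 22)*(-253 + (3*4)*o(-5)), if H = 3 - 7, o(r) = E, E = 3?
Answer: 0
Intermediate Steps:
o(r) = 3
H = -4
B(l, M) = -18 + M + l (B(l, M) = (M + l) - 18 = -18 + M + l)
B(H, 22)*(-253 + (3*4)*o(-5)) = (-18 + 22 - 4)*(-253 + (3*4)*3) = 0*(-253 + 12*3) = 0*(-253 + 36) = 0*(-217) = 0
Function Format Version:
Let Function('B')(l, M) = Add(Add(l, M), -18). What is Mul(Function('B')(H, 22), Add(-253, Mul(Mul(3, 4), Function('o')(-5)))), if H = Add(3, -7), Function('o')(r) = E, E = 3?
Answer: 0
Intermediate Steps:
Function('o')(r) = 3
H = -4
Function('B')(l, M) = Add(-18, M, l) (Function('B')(l, M) = Add(Add(M, l), -18) = Add(-18, M, l))
Mul(Function('B')(H, 22), Add(-253, Mul(Mul(3, 4), Function('o')(-5)))) = Mul(Add(-18, 22, -4), Add(-253, Mul(Mul(3, 4), 3))) = Mul(0, Add(-253, Mul(12, 3))) = Mul(0, Add(-253, 36)) = Mul(0, -217) = 0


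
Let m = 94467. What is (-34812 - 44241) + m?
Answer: 15414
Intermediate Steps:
(-34812 - 44241) + m = (-34812 - 44241) + 94467 = -79053 + 94467 = 15414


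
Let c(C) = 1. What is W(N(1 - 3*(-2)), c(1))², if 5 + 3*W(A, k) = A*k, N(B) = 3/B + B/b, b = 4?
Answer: 6241/7056 ≈ 0.88450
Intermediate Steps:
N(B) = 3/B + B/4
W(A, k) = -5/3 + A*k/3 (W(A, k) = -5/3 + (A*k)/3 = -5/3 + A*k/3)
W(N(1 - 3*(-2)), c(1))² = (-5/3 + (⅓)*(3/(1 - 3*(-2)) + (1 - 3*(-2))/4)*1)² = (-5/3 + (⅓)*(3/(1 + 6) + (1 + 6)/4)*1)² = (-5/3 + (⅓)*(3/7 + (¼)*7)*1)² = (-5/3 + (⅓)*(3*(⅐) + 7/4)*1)² = (-5/3 + (⅓)*(3/7 + 7/4)*1)² = (-5/3 + (⅓)*(61/28)*1)² = (-5/3 + 61/84)² = (-79/84)² = 6241/7056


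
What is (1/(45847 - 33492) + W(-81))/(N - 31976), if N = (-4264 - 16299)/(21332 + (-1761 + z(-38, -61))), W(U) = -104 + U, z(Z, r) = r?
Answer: 8918699948/1541588510133 ≈ 0.0057854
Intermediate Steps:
N = -20563/19510 (N = (-4264 - 16299)/(21332 + (-1761 - 61)) = -20563/(21332 - 1822) = -20563/19510 ≈ -1.0540)
(1/(45847 - 33492) + W(-81))/(N - 31976) = (1/(45847 - 33492) + (-104 - 81))/(-20563/19510 - 31976) = (1/12355 - 185)/(-623872323/19510) = (1/12355 - 185)*(-19510/623872323) = -2285674/12355*(-19510/623872323) = 8918699948/1541588510133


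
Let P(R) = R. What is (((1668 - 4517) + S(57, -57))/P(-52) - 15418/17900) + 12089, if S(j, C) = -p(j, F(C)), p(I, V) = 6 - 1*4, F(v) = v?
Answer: 2825668091/232700 ≈ 12143.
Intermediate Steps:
p(I, V) = 2 (p(I, V) = 6 - 4 = 2)
S(j, C) = -2 (S(j, C) = -1*2 = -2)
(((1668 - 4517) + S(57, -57))/P(-52) - 15418/17900) + 12089 = (((1668 - 4517) - 2)/(-52) - 15418/17900) + 12089 = ((-2849 - 2)*(-1/52) - 15418*1/17900) + 12089 = (-2851*(-1/52) - 7709/8950) + 12089 = (2851/52 - 7709/8950) + 12089 = 12557791/232700 + 12089 = 2825668091/232700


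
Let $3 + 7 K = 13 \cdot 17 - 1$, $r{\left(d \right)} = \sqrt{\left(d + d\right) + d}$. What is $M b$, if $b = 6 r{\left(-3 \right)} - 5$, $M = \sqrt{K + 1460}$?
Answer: $\sqrt{1491} \left(-5 + 18 i\right) \approx -193.07 + 695.04 i$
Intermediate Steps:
$r{\left(d \right)} = \sqrt{3} \sqrt{d}$ ($r{\left(d \right)} = \sqrt{2 d + d} = \sqrt{3 d} = \sqrt{3} \sqrt{d}$)
$K = 31$ ($K = - \frac{3}{7} + \frac{13 \cdot 17 - 1}{7} = - \frac{3}{7} + \frac{221 - 1}{7} = - \frac{3}{7} + \frac{1}{7} \cdot 220 = - \frac{3}{7} + \frac{220}{7} = 31$)
$M = \sqrt{1491}$ ($M = \sqrt{31 + 1460} = \sqrt{1491} \approx 38.613$)
$b = -5 + 18 i$ ($b = 6 \sqrt{3} \sqrt{-3} - 5 = 6 \sqrt{3} i \sqrt{3} - 5 = 6 \cdot 3 i - 5 = 18 i - 5 = -5 + 18 i \approx -5.0 + 18.0 i$)
$M b = \sqrt{1491} \left(-5 + 18 i\right)$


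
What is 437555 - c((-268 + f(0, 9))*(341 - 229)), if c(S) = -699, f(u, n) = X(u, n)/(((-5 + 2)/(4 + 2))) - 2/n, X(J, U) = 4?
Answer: 438254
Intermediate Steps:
f(u, n) = -8 - 2/n (f(u, n) = 4/(((-5 + 2)/(4 + 2))) - 2/n = 4/((-3/6)) - 2/n = 4/((-3*⅙)) - 2/n = 4/(-½) - 2/n = 4*(-2) - 2/n = -8 - 2/n)
437555 - c((-268 + f(0, 9))*(341 - 229)) = 437555 - 1*(-699) = 437555 + 699 = 438254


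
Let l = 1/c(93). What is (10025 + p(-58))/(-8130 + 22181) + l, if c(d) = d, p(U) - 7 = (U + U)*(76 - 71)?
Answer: 893087/1306743 ≈ 0.68344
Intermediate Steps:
p(U) = 7 + 10*U (p(U) = 7 + (U + U)*(76 - 71) = 7 + (2*U)*5 = 7 + 10*U)
l = 1/93 ≈ 0.010753
(10025 + p(-58))/(-8130 + 22181) + l = (10025 + (7 + 10*(-58)))/(-8130 + 22181) + 1/93 = (10025 + (7 - 580))/14051 + 1/93 = (10025 - 573)*(1/14051) + 1/93 = 9452*(1/14051) + 1/93 = 9452/14051 + 1/93 = 893087/1306743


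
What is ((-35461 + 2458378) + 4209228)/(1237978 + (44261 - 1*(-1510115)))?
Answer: 6632145/2792354 ≈ 2.3751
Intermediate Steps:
((-35461 + 2458378) + 4209228)/(1237978 + (44261 - 1*(-1510115))) = (2422917 + 4209228)/(1237978 + (44261 + 1510115)) = 6632145/(1237978 + 1554376) = 6632145/2792354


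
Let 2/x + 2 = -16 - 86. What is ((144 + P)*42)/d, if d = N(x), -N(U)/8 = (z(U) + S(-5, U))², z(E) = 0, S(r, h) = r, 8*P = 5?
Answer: -24297/800 ≈ -30.371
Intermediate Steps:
P = 5/8 (P = (⅛)*5 = 5/8 ≈ 0.62500)
x = -1/52 (x = 2/(-2 + (-16 - 86)) = 2/(-2 - 102) = 2/(-104) = 2*(-1/104) = -1/52 ≈ -0.019231)
N(U) = -200 (N(U) = -8*(0 - 5)² = -8*(-5)² = -8*25 = -200)
d = -200
((144 + P)*42)/d = ((144 + 5/8)*42)/(-200) = ((1157/8)*42)*(-1/200) = (24297/4)*(-1/200) = -24297/800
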